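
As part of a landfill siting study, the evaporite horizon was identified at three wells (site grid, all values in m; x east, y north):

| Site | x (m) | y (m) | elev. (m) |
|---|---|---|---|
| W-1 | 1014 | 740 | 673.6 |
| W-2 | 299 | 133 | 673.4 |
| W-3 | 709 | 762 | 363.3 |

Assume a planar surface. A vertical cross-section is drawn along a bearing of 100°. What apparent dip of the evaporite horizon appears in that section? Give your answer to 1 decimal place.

48.1°

Let the plane be z = a·x + b·y + c.
W-2−W-1: −715a − 607b = −0.2;  W-3−W-1: −305a + 22b = −310.3.
Solving gives a = 0.93773, b = −1.10424.
Unit vector along 100° is (sin 100°, cos 100°) = (0.9848, -0.1736).
Slope in that direction = a·(0.9848) + b·(-0.1736) = 1.11523.
Apparent dip = arctan|1.11523| = 48.1° (true dip is 55.4°, so apparent ≤ true as expected).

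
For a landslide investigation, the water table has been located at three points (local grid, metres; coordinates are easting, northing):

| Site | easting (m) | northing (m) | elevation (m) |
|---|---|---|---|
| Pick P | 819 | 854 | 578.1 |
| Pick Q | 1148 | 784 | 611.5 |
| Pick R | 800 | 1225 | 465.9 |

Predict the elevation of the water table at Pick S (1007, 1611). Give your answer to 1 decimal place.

Two edge vectors: Pick P→Pick Q = (329, -70, 33.4), Pick P→Pick R = (-19, 371, -112.2).
Normal n = (Pick P→Pick Q) × (Pick P→Pick R) = (-4537.4, 36279.2, 120729).
So ∂z/∂easting = −n_x/n_z = 0.037583 and ∂z/∂northing = −n_y/n_z = −0.300501.
Intercept c from Pick P: 578.1 − 30.78 + 256.63 = 803.95.
At (1007, 1611): z = 37.8 − 484.1 + 803.95 = 357.7 m.

357.7 m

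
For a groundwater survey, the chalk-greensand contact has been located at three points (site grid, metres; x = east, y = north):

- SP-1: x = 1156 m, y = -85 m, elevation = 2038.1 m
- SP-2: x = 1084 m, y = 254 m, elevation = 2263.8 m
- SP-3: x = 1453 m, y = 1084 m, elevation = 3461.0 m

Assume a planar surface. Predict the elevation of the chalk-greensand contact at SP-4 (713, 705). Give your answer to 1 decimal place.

2238.7 m

Let the plane be z = a·x + b·y + c.
SP-2−SP-1: −72a + 339b = 225.7;  SP-3−SP-1: 297a + 1169b = 1422.9.
Solving gives a = 1.182140, b = 0.916856.
Then c = 2038.1 − a·1156 − b·-85 = 749.48.
At (713, 705): z = 842.9 + 646.4 + 749.48 = 2238.7 m.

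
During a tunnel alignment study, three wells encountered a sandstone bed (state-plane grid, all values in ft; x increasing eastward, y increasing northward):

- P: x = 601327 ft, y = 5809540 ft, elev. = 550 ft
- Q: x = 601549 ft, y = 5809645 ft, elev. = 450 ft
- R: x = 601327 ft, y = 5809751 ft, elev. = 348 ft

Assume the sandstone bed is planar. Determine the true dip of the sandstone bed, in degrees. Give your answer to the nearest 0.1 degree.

43.8°

Let the plane be z = a·x + b·y + c.
Q−P: 222a + 105b = −100;  R−P: 0a + 211b = −202.
Solving gives a = 0.00235, b = −0.95735.
Gradient magnitude |∇z| = √(a² + b²) = √(0.00001 + 0.91651) = 0.95735.
True dip = arctan(0.95735) = 43.8°, dipping toward N (azimuth ≈ 360°).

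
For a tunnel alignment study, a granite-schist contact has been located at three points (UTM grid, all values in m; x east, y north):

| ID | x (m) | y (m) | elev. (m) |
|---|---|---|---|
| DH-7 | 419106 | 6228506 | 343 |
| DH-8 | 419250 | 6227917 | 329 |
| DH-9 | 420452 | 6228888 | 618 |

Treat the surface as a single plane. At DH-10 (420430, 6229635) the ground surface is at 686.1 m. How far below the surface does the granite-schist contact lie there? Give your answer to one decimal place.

20.7 m

Two edge vectors: DH-7→DH-8 = (144, -589, -14), DH-7→DH-9 = (1346, 382, 275).
Normal n = (DH-7→DH-8) × (DH-7→DH-9) = (-156627, -58444, 847802).
So ∂z/∂x = −n_x/n_z = 0.184744787 and ∂z/∂y = −n_y/n_z = 0.068935907.
Intercept c from DH-7: 343 − 77427.65 − 429367.71 = −506452.36.
At (420430, 6229635): z_contact = 77672.25 + 429445.54 − 506452.36 = 665.43 m.
Depth below ground = 686.1 − 665.43 = 20.7 m.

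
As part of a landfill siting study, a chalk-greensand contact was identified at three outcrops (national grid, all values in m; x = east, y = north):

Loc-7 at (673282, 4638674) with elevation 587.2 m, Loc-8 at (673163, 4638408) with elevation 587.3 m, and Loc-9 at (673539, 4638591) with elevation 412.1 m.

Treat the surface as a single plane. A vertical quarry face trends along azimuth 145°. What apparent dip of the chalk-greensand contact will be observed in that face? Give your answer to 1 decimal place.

29.2°

Let the plane be z = a·x + b·y + c.
Loc-8−Loc-7: −119a − 266b = 0.1;  Loc-9−Loc-7: 257a − 83b = −175.1.
Solving gives a = −0.59542, b = 0.26600.
Unit vector along 145° is (sin 145°, cos 145°) = (0.5736, -0.8192).
Slope in that direction = a·(0.5736) + b·(-0.8192) = −0.55941.
Apparent dip = arctan|0.55941| = 29.2° (true dip is 33.1°, so apparent ≤ true as expected).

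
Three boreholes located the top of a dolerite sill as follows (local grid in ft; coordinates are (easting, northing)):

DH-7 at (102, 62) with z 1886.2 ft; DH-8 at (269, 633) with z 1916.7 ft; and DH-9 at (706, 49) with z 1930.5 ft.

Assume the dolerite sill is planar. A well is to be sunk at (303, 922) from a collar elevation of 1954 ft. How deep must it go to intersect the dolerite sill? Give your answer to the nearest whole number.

Two edge vectors: DH-7→DH-8 = (167, 571, 30.5), DH-7→DH-9 = (604, -13, 44.3).
Normal n = (DH-7→DH-8) × (DH-7→DH-9) = (25691.8, 11023.9, -347055).
So ∂z/∂E = −n_x/n_z = 0.07403 and ∂z/∂N = −n_y/n_z = 0.03176.
Intercept c from DH-7: 1886.2 − 7.55 − 1.97 = 1876.68.
At (303, 922): z_contact = 22.4 + 29.3 + 1876.68 = 1928.4 ft.
Depth below ground = 1954 − 1928.4 = 26 ft.

26 ft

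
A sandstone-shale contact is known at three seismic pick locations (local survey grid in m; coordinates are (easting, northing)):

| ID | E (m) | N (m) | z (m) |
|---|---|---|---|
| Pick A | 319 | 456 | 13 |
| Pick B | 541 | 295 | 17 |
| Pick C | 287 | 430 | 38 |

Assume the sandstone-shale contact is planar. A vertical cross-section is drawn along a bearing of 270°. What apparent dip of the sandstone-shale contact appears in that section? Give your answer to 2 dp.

19.74°

Two edge vectors: Pick A→Pick B = (222, -161, 4), Pick A→Pick C = (-32, -26, 25).
Normal n = (Pick A→Pick B) × (Pick A→Pick C) = (-3921, -5678, -10924).
So ∂z/∂E = −n_x/n_z = −0.35893 and ∂z/∂N = −n_y/n_z = −0.51977.
Unit vector along 270° is (sin 270°, cos 270°) = (-1.0000, -0.0000).
Slope in that direction = a·(-1.0000) + b·(-0.0000) = 0.35893.
Apparent dip = arctan|0.35893| = 19.74° (true dip is 32.3°, so apparent ≤ true as expected).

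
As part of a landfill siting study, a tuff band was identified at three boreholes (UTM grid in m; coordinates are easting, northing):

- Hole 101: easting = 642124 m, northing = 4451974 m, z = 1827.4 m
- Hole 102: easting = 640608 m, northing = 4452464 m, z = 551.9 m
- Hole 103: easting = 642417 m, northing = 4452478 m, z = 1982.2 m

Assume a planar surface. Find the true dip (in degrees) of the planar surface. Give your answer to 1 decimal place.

38.9°

Two edge vectors: Hole 101→Hole 102 = (-1516, 490, -1275.5), Hole 101→Hole 103 = (293, 504, 154.8).
Normal n = (Hole 101→Hole 102) × (Hole 101→Hole 103) = (718704, -139044.7, -907634).
So ∂z/∂easting = −n_x/n_z = 0.79184 and ∂z/∂northing = −n_y/n_z = −0.15319.
Gradient magnitude |∇z| = √(a² + b²) = √(0.62702 + 0.02347) = 0.80653.
True dip = arctan(0.80653) = 38.9°, dipping toward W (azimuth ≈ 281°).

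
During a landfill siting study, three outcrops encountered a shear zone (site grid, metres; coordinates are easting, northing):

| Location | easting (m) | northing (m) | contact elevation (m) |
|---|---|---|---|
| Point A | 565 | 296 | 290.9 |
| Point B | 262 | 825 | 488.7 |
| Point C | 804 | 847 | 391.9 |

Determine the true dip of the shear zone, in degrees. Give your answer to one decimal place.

Two edge vectors: Point A→Point B = (-303, 529, 197.8), Point A→Point C = (239, 551, 101).
Normal n = (Point A→Point B) × (Point A→Point C) = (-55558.8, 77877.2, -293384).
So ∂z/∂easting = −n_x/n_z = −0.18937 and ∂z/∂northing = −n_y/n_z = 0.26544.
Gradient magnitude |∇z| = √(a² + b²) = √(0.03586 + 0.07046) = 0.32607.
True dip = arctan(0.32607) = 18.1°, dipping toward SE (azimuth ≈ 144°).

18.1°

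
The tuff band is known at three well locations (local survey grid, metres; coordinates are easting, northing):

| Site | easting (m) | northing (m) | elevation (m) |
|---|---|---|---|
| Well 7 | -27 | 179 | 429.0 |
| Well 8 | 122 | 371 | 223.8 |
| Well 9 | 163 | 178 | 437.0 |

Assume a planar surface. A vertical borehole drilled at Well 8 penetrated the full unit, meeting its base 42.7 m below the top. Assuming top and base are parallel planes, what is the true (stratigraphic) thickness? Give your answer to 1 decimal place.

Let the plane be z = a·easting + b·northing + c.
Well 8−Well 7: 149a + 192b = −205.2;  Well 9−Well 7: 190a − 1b = 8.
Solving gives a = 0.03633, b = −1.09695.
|∇z| = √(a²+b²) = 1.09755, so dip δ = arctan(1.09755) = 47.66°.
True thickness = vertical thickness × cos δ = 42.7 × cos 47.66° = 28.8 m.

28.8 m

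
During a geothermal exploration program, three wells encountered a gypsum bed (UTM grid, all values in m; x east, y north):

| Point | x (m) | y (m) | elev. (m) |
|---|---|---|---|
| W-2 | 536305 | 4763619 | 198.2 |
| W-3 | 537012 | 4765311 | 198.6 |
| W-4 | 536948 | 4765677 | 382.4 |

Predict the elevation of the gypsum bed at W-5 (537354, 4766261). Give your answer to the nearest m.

Let the plane be z = a·x + b·y + c.
W-3−W-2: 707a + 1692b = 0.4;  W-4−W-2: 643a + 2058b = 184.2.
Solving gives a = −0.84686882, b = 0.35409944.
Then c = 198.2 − a·536305 − b·4763619 = −1232416.65.
At (537354, 4766261): z = −455068.3 + 1687730.4 − 1232416.65 = 245.4 m.

245 m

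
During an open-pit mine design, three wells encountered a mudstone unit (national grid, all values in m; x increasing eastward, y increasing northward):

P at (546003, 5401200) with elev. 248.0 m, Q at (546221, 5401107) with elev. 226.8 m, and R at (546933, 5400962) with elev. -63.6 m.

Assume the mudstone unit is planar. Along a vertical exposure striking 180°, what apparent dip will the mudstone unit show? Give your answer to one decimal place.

Two edge vectors: P→Q = (218, -93, -21.2), P→R = (930, -238, -311.6).
Normal n = (P→Q) × (P→R) = (23933.2, 48212.8, 34606).
So ∂z/∂x = −n_x/n_z = −0.69159 and ∂z/∂y = −n_y/n_z = −1.39319.
Unit vector along 180° is (sin 180°, cos 180°) = (0.0000, -1.0000).
Slope in that direction = a·(0.0000) + b·(-1.0000) = 1.39319.
Apparent dip = arctan|1.39319| = 54.3° (true dip is 57.3°, so apparent ≤ true as expected).

54.3°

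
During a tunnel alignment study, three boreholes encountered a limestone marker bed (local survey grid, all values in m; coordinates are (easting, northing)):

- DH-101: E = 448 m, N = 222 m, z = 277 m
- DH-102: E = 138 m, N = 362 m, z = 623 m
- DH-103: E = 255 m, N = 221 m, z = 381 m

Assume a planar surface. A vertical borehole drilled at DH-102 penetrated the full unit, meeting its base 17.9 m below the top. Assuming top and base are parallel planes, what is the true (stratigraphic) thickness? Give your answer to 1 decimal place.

Let the plane be z = a·E + b·N + c.
DH-102−DH-101: −310a + 140b = 346;  DH-103−DH-101: −193a − 1b = 104.
Solving gives a = −0.54541, b = 1.26374.
|∇z| = √(a²+b²) = 1.37641, so dip δ = arctan(1.37641) = 54.00°.
True thickness = vertical thickness × cos δ = 17.9 × cos 54.00° = 10.5 m.

10.5 m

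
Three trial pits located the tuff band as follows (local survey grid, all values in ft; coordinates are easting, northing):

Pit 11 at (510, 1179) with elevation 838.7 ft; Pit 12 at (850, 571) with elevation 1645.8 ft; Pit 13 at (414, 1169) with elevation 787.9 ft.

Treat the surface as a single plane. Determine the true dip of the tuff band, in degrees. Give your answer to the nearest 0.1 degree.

49.3°

Two edge vectors: Pit 11→Pit 12 = (340, -608, 807.1), Pit 11→Pit 13 = (-96, -10, -50.8).
Normal n = (Pit 11→Pit 12) × (Pit 11→Pit 13) = (38957.4, -60209.6, -61768).
So ∂z/∂easting = −n_x/n_z = 0.63071 and ∂z/∂northing = −n_y/n_z = −0.97477.
Gradient magnitude |∇z| = √(a² + b²) = √(0.39779 + 0.95018) = 1.16102.
True dip = arctan(1.16102) = 49.3°, dipping toward NNW (azimuth ≈ 327°).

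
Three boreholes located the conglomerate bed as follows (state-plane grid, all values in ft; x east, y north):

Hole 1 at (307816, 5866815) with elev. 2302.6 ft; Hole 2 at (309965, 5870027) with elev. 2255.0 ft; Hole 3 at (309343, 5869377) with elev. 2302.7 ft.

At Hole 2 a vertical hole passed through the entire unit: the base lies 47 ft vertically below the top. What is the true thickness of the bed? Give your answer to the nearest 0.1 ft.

Two edge vectors: Hole 1→Hole 2 = (2149, 3212, -47.6), Hole 1→Hole 3 = (1527, 2562, 0.1).
Normal n = (Hole 1→Hole 2) × (Hole 1→Hole 3) = (122272.4, -72900.1, 601014).
So ∂z/∂x = −n_x/n_z = −0.20344 and ∂z/∂y = −n_y/n_z = 0.12130.
|∇z| = √(a²+b²) = 0.23686, so dip δ = arctan(0.23686) = 13.33°.
True thickness = vertical thickness × cos δ = 47 × cos 13.33° = 45.7 ft.

45.7 ft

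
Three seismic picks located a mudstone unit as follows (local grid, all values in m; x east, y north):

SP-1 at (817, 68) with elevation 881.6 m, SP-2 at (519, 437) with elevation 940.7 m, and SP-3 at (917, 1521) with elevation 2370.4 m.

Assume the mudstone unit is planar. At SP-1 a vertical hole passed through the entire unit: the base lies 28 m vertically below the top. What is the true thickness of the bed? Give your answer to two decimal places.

Let the plane be z = a·x + b·y + c.
SP-2−SP-1: −298a + 369b = 59.1;  SP-3−SP-1: 100a + 1453b = 1488.8.
Solving gives a = 0.98638, b = 0.95675.
|∇z| = √(a²+b²) = 1.37416, so dip δ = arctan(1.37416) = 53.96°.
True thickness = vertical thickness × cos δ = 28 × cos 53.96° = 16.48 m.

16.48 m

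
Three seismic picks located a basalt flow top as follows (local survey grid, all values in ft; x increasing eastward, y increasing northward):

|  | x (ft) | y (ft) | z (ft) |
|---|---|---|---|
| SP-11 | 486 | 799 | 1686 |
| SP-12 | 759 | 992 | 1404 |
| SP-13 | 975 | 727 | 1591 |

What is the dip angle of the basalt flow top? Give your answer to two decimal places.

Let the plane be z = a·x + b·y + c.
SP-12−SP-11: 273a + 193b = −282;  SP-13−SP-11: 489a − 72b = −95.
Solving gives a = −0.33884, b = −0.98185.
Gradient magnitude |∇z| = √(a² + b²) = √(0.11481 + 0.96402) = 1.03867.
True dip = arctan(1.03867) = 46.09°, dipping toward NNE (azimuth ≈ 019°).

46.09°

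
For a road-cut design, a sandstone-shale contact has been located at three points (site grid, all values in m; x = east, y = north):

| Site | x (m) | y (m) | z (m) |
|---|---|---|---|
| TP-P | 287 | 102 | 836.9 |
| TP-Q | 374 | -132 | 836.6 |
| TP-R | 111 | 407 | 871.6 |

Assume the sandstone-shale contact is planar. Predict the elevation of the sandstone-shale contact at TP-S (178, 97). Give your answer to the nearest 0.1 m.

Two edge vectors: TP-P→TP-Q = (87, -234, -0.3), TP-P→TP-R = (-176, 305, 34.7).
Normal n = (TP-P→TP-Q) × (TP-P→TP-R) = (-8028.3, -2966.1, -14649).
So ∂z/∂x = −n_x/n_z = −0.54804 and ∂z/∂y = −n_y/n_z = −0.20248.
Intercept c from TP-P: 836.9 + 157.29 + 20.65 = 1014.84.
At (178, 97): z = −97.6 − 19.6 + 1014.84 = 897.6 m.

897.6 m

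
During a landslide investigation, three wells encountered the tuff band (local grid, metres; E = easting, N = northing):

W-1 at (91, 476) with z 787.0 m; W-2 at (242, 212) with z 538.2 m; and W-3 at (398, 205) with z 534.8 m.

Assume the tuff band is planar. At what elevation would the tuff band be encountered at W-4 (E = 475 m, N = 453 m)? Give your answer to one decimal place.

Two edge vectors: W-1→W-2 = (151, -264, -248.8), W-1→W-3 = (307, -271, -252.2).
Normal n = (W-1→W-2) × (W-1→W-3) = (-844, -38299.4, 40127).
So ∂z/∂E = −n_x/n_z = 0.02103 and ∂z/∂N = −n_y/n_z = 0.95445.
Intercept c from W-1: 787 − 1.91 − 454.32 = 330.77.
At (475, 453): z = 10.0 + 432.4 + 330.77 = 773.1 m.

773.1 m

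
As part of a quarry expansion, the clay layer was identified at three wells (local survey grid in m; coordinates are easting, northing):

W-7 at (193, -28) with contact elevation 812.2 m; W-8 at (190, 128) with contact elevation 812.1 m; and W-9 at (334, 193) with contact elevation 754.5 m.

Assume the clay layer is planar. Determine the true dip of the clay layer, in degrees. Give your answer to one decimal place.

21.6°

Two edge vectors: W-7→W-8 = (-3, 156, -0.1), W-7→W-9 = (141, 221, -57.7).
Normal n = (W-7→W-8) × (W-7→W-9) = (-8979.1, -187.2, -22659).
So ∂z/∂easting = −n_x/n_z = −0.39627 and ∂z/∂northing = −n_y/n_z = −0.00826.
Gradient magnitude |∇z| = √(a² + b²) = √(0.15703 + 0.00007) = 0.39636.
True dip = arctan(0.39636) = 21.6°, dipping toward E (azimuth ≈ 089°).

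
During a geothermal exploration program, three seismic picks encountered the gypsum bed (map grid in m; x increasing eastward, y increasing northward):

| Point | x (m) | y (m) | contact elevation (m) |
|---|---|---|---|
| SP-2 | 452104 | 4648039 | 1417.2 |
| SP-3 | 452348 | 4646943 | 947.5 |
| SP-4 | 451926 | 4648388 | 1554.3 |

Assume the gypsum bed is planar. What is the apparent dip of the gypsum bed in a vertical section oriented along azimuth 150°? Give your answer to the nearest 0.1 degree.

18.4°

Let the plane be z = a·x + b·y + c.
SP-3−SP-2: 244a − 1096b = −469.7;  SP-4−SP-2: −178a + 349b = 137.1.
Solving gives a = 0.12429, b = 0.45623.
Unit vector along 150° is (sin 150°, cos 150°) = (0.5000, -0.8660).
Slope in that direction = a·(0.5000) + b·(-0.8660) = −0.33296.
Apparent dip = arctan|0.33296| = 18.4° (true dip is 25.3°, so apparent ≤ true as expected).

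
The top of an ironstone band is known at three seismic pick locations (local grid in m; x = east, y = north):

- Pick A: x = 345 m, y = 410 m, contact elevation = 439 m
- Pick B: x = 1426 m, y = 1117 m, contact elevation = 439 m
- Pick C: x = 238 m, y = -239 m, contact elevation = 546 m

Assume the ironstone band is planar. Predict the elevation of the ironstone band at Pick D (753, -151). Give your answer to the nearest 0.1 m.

Let the plane be z = a·x + b·y + c.
Pick B−Pick A: 1081a + 707b = 0;  Pick C−Pick A: −107a − 649b = 107.
Solving gives a = 0.120860, b = −0.184795.
Then c = 439 − a·345 − b·410 = 473.07.
At (753, -151): z = 91.0 + 27.9 + 473.07 = 592.0 m.

592.0 m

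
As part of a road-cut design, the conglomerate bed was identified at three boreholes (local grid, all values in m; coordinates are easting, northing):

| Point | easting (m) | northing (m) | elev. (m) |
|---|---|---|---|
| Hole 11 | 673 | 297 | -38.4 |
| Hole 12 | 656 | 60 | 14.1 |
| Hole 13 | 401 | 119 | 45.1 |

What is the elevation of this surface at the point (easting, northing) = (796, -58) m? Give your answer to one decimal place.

15.0 m

Two edge vectors: Hole 11→Hole 12 = (-17, -237, 52.5), Hole 11→Hole 13 = (-272, -178, 83.5).
Normal n = (Hole 11→Hole 12) × (Hole 11→Hole 13) = (-10444.5, -12860.5, -61438).
So ∂z/∂easting = −n_x/n_z = −0.17000 and ∂z/∂northing = −n_y/n_z = −0.20932.
Intercept c from Hole 11: -38.4 + 114.41 + 62.17 = 138.18.
At (796, -58): z = −135.3 + 12.1 + 138.18 = 15.0 m.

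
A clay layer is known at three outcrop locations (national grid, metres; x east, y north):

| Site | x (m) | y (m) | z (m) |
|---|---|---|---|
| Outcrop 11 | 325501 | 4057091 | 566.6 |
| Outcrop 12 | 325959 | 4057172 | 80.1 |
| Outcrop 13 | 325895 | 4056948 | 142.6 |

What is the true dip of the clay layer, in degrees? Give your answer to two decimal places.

46.86°

Two edge vectors: Outcrop 11→Outcrop 12 = (458, 81, -486.5), Outcrop 11→Outcrop 13 = (394, -143, -424).
Normal n = (Outcrop 11→Outcrop 12) × (Outcrop 11→Outcrop 13) = (-103913.5, 2511, -97408).
So ∂z/∂x = −n_x/n_z = −1.06679 and ∂z/∂y = −n_y/n_z = 0.02578.
Gradient magnitude |∇z| = √(a² + b²) = √(1.13803 + 0.00066) = 1.06710.
True dip = arctan(1.06710) = 46.86°, dipping toward E (azimuth ≈ 091°).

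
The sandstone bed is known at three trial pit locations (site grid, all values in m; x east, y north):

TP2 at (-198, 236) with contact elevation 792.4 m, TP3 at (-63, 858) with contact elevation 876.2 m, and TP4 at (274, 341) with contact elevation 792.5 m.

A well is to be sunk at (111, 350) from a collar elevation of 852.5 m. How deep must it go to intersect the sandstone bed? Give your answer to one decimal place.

53.6 m

Let the plane be z = a·x + b·y + c.
TP3−TP2: 135a + 622b = 83.8;  TP4−TP2: 472a + 105b = 0.1.
Solving gives a = −0.03127, b = 0.14151.
Then c = 792.4 − a·-198 − b·236 = 752.81.
At (111, 350): z_contact = −3.47 + 49.53 + 752.81 = 798.87 m.
Depth below ground = 852.5 − 798.87 = 53.6 m.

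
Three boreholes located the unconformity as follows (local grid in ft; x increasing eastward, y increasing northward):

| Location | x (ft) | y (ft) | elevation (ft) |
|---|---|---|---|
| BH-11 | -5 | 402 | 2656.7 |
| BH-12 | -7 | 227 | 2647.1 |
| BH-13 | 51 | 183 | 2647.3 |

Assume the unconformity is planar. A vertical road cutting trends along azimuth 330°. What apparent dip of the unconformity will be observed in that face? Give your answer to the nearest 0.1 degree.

1.4°

Two edge vectors: BH-11→BH-12 = (-2, -175, -9.6), BH-11→BH-13 = (56, -219, -9.4).
Normal n = (BH-11→BH-12) × (BH-11→BH-13) = (-457.4, -556.4, 10238).
So ∂z/∂x = −n_x/n_z = 0.04468 and ∂z/∂y = −n_y/n_z = 0.05435.
Unit vector along 330° is (sin 330°, cos 330°) = (-0.5000, 0.8660).
Slope in that direction = a·(-0.5000) + b·(0.8660) = 0.02473.
Apparent dip = arctan|0.02473| = 1.4° (true dip is 4.0°, so apparent ≤ true as expected).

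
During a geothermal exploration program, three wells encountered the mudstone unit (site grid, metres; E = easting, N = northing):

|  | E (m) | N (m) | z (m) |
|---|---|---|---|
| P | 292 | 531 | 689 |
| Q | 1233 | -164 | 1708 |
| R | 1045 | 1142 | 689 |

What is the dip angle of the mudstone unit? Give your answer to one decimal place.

Let the plane be z = a·E + b·N + c.
Q−P: 941a − 695b = 1019;  R−P: 753a + 611b = 0.
Solving gives a = 0.56689, b = −0.69864.
Gradient magnitude |∇z| = √(a² + b²) = √(0.32137 + 0.48810) = 0.89970.
True dip = arctan(0.89970) = 42.0°, dipping toward NW (azimuth ≈ 321°).

42.0°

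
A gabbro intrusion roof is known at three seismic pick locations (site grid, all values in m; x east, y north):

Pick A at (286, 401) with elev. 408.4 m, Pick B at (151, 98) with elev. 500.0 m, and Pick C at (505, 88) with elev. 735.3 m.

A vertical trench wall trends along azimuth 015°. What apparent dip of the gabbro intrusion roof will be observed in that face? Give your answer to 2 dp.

Let the plane be z = a·x + b·y + c.
Pick B−Pick A: −135a − 303b = 91.6;  Pick C−Pick A: 219a − 313b = 326.9.
Solving gives a = 0.64799, b = −0.59102.
Unit vector along 015° is (sin 15°, cos 15°) = (0.2588, 0.9659).
Slope in that direction = a·(0.2588) + b·(0.9659) = −0.40317.
Apparent dip = arctan|0.40317| = 21.96° (true dip is 41.3°, so apparent ≤ true as expected).

21.96°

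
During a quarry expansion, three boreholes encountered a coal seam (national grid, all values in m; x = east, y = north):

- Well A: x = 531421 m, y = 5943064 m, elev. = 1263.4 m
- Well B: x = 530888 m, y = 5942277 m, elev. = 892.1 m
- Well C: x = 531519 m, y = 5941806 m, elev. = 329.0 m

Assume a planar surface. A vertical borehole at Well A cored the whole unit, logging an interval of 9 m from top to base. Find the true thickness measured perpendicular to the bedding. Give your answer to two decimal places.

7.03 m

Two edge vectors: Well A→Well B = (-533, -787, -371.3), Well A→Well C = (98, -1258, -934.4).
Normal n = (Well A→Well B) × (Well A→Well C) = (268277.4, -534422.6, 747640).
So ∂z/∂x = −n_x/n_z = −0.35883 and ∂z/∂y = −n_y/n_z = 0.71481.
|∇z| = √(a²+b²) = 0.79982, so dip δ = arctan(0.79982) = 38.65°.
True thickness = vertical thickness × cos δ = 9 × cos 38.65° = 7.03 m.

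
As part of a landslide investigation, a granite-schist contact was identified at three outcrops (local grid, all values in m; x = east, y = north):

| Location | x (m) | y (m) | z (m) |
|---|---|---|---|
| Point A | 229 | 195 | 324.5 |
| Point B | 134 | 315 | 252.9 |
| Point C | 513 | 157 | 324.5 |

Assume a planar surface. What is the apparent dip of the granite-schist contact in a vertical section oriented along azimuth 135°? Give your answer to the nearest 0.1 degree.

Let the plane be z = a·x + b·y + c.
Point B−Point A: −95a + 120b = −71.6;  Point C−Point A: 284a − 38b = 0.
Solving gives a = −0.08929, b = −0.66736.
Unit vector along 135° is (sin 135°, cos 135°) = (0.7071, -0.7071).
Slope in that direction = a·(0.7071) + b·(-0.7071) = 0.40875.
Apparent dip = arctan|0.40875| = 22.2° (true dip is 34.0°, so apparent ≤ true as expected).

22.2°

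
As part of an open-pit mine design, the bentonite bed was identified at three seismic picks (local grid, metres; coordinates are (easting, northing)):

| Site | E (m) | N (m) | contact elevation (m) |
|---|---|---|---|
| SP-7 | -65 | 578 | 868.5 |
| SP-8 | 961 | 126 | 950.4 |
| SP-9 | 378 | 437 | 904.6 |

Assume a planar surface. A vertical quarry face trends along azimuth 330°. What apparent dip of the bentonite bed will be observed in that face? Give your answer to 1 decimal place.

Two edge vectors: SP-7→SP-8 = (1026, -452, 81.9), SP-7→SP-9 = (443, -141, 36.1).
Normal n = (SP-7→SP-8) × (SP-7→SP-9) = (-4769.3, -756.9, 55570).
So ∂z/∂E = −n_x/n_z = 0.08583 and ∂z/∂N = −n_y/n_z = 0.01362.
Unit vector along 330° is (sin 330°, cos 330°) = (-0.5000, 0.8660).
Slope in that direction = a·(-0.5000) + b·(0.8660) = −0.03112.
Apparent dip = arctan|0.03112| = 1.8° (true dip is 5.0°, so apparent ≤ true as expected).

1.8°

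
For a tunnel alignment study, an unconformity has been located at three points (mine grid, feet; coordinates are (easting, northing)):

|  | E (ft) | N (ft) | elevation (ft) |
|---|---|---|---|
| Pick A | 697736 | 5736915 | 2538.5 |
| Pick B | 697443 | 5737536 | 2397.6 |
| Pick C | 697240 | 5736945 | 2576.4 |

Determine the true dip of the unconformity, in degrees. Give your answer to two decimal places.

Two edge vectors: Pick A→Pick B = (-293, 621, -140.9), Pick A→Pick C = (-496, 30, 37.9).
Normal n = (Pick A→Pick B) × (Pick A→Pick C) = (27762.9, 80991.1, 299226).
So ∂z/∂E = −n_x/n_z = −0.09278 and ∂z/∂N = −n_y/n_z = −0.27067.
Gradient magnitude |∇z| = √(a² + b²) = √(0.00861 + 0.07326) = 0.28613.
True dip = arctan(0.28613) = 15.97°, dipping toward NNE (azimuth ≈ 019°).

15.97°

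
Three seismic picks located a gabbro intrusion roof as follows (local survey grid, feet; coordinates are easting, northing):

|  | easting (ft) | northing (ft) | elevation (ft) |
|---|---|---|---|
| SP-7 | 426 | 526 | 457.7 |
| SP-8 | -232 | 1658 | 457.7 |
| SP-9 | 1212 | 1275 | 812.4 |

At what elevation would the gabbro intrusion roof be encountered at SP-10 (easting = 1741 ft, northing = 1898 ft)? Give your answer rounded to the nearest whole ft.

1071 ft

Let the plane be z = a·easting + b·northing + c.
SP-8−SP-7: −658a + 1132b = 0;  SP-9−SP-7: 786a + 749b = 354.7.
Solving gives a = 0.29041, b = 0.16881.
Then c = 457.7 − a·426 − b·526 = 245.19.
At (1741, 1898): z = 505.6 + 320.4 + 245.19 = 1071.2 ft.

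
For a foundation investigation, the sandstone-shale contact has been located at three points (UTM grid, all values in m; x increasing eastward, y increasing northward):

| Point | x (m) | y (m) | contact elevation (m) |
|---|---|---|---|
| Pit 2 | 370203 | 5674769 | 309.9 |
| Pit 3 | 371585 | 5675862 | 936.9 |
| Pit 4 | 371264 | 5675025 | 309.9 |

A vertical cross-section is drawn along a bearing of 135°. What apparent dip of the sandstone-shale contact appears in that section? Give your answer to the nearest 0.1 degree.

35.9°

Two edge vectors: Pit 2→Pit 3 = (1382, 1093, 627), Pit 2→Pit 4 = (1061, 256, 0).
Normal n = (Pit 2→Pit 3) × (Pit 2→Pit 4) = (-160512, 665247, -805881).
So ∂z/∂x = −n_x/n_z = −0.19918 and ∂z/∂y = −n_y/n_z = 0.82549.
Unit vector along 135° is (sin 135°, cos 135°) = (0.7071, -0.7071).
Slope in that direction = a·(0.7071) + b·(-0.7071) = −0.72455.
Apparent dip = arctan|0.72455| = 35.9° (true dip is 40.3°, so apparent ≤ true as expected).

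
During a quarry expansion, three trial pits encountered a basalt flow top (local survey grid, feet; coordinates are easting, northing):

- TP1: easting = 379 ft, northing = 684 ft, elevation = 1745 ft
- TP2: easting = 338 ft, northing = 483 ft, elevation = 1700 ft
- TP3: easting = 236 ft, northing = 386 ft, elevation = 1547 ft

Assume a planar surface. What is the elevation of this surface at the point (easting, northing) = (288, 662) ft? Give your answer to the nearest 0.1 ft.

Two edge vectors: TP1→TP2 = (-41, -201, -45), TP1→TP3 = (-143, -298, -198).
Normal n = (TP1→TP2) × (TP1→TP3) = (26388, -1683, -16525).
So ∂z/∂easting = −n_x/n_z = 1.59685 and ∂z/∂northing = −n_y/n_z = −0.10185.
Intercept c from TP1: 1745 − 605.21 + 69.66 = 1209.46.
At (288, 662): z = 459.9 − 67.4 + 1209.46 = 1601.9 ft.

1601.9 ft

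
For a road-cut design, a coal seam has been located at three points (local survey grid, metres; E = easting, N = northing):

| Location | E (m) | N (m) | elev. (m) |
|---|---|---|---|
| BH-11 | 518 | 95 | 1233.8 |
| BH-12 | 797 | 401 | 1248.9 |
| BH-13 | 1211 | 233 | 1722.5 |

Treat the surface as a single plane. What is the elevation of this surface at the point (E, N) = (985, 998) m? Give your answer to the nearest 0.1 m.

Two edge vectors: BH-11→BH-12 = (279, 306, 15.1), BH-11→BH-13 = (693, 138, 488.7).
Normal n = (BH-11→BH-12) × (BH-11→BH-13) = (147458.4, -125883, -173556).
So ∂z/∂E = −n_x/n_z = 0.849630 and ∂z/∂N = −n_y/n_z = −0.725316.
Intercept c from BH-11: 1233.8 − 440.11 + 68.91 = 862.60.
At (985, 998): z = 836.9 − 723.9 + 862.60 = 975.6 m.

975.6 m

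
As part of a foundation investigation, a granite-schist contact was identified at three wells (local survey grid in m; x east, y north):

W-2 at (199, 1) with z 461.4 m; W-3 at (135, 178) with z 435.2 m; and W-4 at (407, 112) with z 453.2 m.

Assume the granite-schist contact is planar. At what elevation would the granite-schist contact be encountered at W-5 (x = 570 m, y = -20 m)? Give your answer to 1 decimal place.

476.6 m

Two edge vectors: W-2→W-3 = (-64, 177, -26.2), W-2→W-4 = (208, 111, -8.2).
Normal n = (W-2→W-3) × (W-2→W-4) = (1456.8, -5974.4, -43920).
So ∂z/∂x = −n_x/n_z = 0.03317 and ∂z/∂y = −n_y/n_z = −0.13603.
Intercept c from W-2: 461.4 − 6.60 + 0.14 = 454.94.
At (570, -20): z = 18.9 + 2.7 + 454.94 = 476.6 m.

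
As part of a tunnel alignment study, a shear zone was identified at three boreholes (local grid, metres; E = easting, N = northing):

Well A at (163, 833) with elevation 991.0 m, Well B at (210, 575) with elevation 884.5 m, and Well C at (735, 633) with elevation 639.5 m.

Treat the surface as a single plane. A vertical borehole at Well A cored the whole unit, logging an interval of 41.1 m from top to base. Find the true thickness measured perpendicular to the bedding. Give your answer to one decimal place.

Two edge vectors: Well A→Well B = (47, -258, -106.5), Well A→Well C = (572, -200, -351.5).
Normal n = (Well A→Well B) × (Well A→Well C) = (69387, -44397.5, 138176).
So ∂z/∂E = −n_x/n_z = −0.50216 and ∂z/∂N = −n_y/n_z = 0.32131.
|∇z| = √(a²+b²) = 0.59616, so dip δ = arctan(0.59616) = 30.80°.
True thickness = vertical thickness × cos δ = 41.1 × cos 30.80° = 35.3 m.

35.3 m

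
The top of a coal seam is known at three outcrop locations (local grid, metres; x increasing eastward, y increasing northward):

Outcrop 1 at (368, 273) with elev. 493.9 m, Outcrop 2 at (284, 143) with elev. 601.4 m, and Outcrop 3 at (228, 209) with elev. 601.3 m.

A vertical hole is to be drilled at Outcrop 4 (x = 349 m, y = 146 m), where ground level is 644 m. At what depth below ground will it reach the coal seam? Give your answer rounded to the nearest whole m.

80 m

Let the plane be z = a·x + b·y + c.
Outcrop 2−Outcrop 1: −84a − 130b = 107.5;  Outcrop 3−Outcrop 1: −140a − 64b = 107.4.
Solving gives a = −0.55225, b = −0.47009.
Then c = 493.9 − a·368 − b·273 = 825.46.
At (349, 146): z_contact = −192.7 − 68.6 + 825.46 = 564.1 m.
Depth below ground = 644 − 564.1 = 80 m.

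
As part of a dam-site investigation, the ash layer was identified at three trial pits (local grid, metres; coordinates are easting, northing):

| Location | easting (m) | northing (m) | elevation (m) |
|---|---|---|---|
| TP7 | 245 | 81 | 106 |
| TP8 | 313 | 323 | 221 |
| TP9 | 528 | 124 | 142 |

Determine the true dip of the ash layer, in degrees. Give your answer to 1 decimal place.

24.8°

Two edge vectors: TP7→TP8 = (68, 242, 115), TP7→TP9 = (283, 43, 36).
Normal n = (TP7→TP8) × (TP7→TP9) = (3767, 30097, -65562).
So ∂z/∂easting = −n_x/n_z = 0.05746 and ∂z/∂northing = −n_y/n_z = 0.45906.
Gradient magnitude |∇z| = √(a² + b²) = √(0.00330 + 0.21074) = 0.46264.
True dip = arctan(0.46264) = 24.8°, dipping toward S (azimuth ≈ 187°).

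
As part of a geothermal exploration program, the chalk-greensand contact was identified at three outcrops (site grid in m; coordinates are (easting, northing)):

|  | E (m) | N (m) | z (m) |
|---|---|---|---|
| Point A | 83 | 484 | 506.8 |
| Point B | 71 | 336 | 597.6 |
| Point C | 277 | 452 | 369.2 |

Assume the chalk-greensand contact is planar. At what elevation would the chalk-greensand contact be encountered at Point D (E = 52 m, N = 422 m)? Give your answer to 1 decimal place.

565.6 m

Two edge vectors: Point A→Point B = (-12, -148, 90.8), Point A→Point C = (194, -32, -137.6).
Normal n = (Point A→Point B) × (Point A→Point C) = (23270.4, 15964, 29096).
So ∂z/∂E = −n_x/n_z = −0.79978 and ∂z/∂N = −n_y/n_z = −0.54867.
Intercept c from Point A: 506.8 + 66.38 + 265.55 = 838.74.
At (52, 422): z = −41.6 − 231.5 + 838.74 = 565.6 m.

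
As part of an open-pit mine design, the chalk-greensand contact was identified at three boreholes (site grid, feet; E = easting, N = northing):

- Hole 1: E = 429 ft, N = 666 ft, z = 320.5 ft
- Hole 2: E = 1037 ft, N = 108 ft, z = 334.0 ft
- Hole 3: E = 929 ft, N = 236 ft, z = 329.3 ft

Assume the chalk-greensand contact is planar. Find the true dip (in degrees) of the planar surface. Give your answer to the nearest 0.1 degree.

Two edge vectors: Hole 1→Hole 2 = (608, -558, 13.5), Hole 1→Hole 3 = (500, -430, 8.8).
Normal n = (Hole 1→Hole 2) × (Hole 1→Hole 3) = (894.6, 1399.6, 17560).
So ∂z/∂E = −n_x/n_z = −0.05095 and ∂z/∂N = −n_y/n_z = −0.07970.
Gradient magnitude |∇z| = √(a² + b²) = √(0.00260 + 0.00635) = 0.09459.
True dip = arctan(0.09459) = 5.4°, dipping toward NNE (azimuth ≈ 033°).

5.4°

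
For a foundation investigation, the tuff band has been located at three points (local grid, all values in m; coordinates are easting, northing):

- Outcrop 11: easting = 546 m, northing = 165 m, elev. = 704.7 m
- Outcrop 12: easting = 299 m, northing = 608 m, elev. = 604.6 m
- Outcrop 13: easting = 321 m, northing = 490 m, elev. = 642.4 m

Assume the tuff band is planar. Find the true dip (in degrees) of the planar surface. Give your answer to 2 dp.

Two edge vectors: Outcrop 11→Outcrop 12 = (-247, 443, -100.1), Outcrop 11→Outcrop 13 = (-225, 325, -62.3).
Normal n = (Outcrop 11→Outcrop 12) × (Outcrop 11→Outcrop 13) = (4933.6, 7134.4, 19400).
So ∂z/∂easting = −n_x/n_z = −0.25431 and ∂z/∂northing = −n_y/n_z = −0.36775.
Gradient magnitude |∇z| = √(a² + b²) = √(0.06467 + 0.13524) = 0.44712.
True dip = arctan(0.44712) = 24.09°, dipping toward NE (azimuth ≈ 035°).

24.09°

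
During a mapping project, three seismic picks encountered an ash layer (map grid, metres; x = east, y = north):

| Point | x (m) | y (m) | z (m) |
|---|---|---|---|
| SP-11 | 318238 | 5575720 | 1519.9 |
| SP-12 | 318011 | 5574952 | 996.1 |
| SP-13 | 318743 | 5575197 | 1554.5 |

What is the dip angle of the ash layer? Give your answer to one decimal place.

Two edge vectors: SP-11→SP-12 = (-227, -768, -523.8), SP-11→SP-13 = (505, -523, 34.6).
Normal n = (SP-11→SP-12) × (SP-11→SP-13) = (-300520.2, -256664.8, 506561).
So ∂z/∂x = −n_x/n_z = 0.59326 and ∂z/∂y = −n_y/n_z = 0.50668.
Gradient magnitude |∇z| = √(a² + b²) = √(0.35195 + 0.25673) = 0.78018.
True dip = arctan(0.78018) = 38.0°, dipping toward SW (azimuth ≈ 230°).

38.0°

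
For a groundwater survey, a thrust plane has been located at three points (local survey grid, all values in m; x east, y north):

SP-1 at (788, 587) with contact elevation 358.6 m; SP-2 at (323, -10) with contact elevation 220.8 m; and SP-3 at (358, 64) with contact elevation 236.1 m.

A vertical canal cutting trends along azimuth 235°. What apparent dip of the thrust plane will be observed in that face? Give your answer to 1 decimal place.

Two edge vectors: SP-1→SP-2 = (-465, -597, -137.8), SP-1→SP-3 = (-430, -523, -122.5).
Normal n = (SP-1→SP-2) × (SP-1→SP-3) = (1063.1, 2291.5, -13515).
So ∂z/∂x = −n_x/n_z = 0.07866 and ∂z/∂y = −n_y/n_z = 0.16955.
Unit vector along 235° is (sin 235°, cos 235°) = (-0.8192, -0.5736).
Slope in that direction = a·(-0.8192) + b·(-0.5736) = −0.16169.
Apparent dip = arctan|0.16169| = 9.2° (true dip is 10.6°, so apparent ≤ true as expected).

9.2°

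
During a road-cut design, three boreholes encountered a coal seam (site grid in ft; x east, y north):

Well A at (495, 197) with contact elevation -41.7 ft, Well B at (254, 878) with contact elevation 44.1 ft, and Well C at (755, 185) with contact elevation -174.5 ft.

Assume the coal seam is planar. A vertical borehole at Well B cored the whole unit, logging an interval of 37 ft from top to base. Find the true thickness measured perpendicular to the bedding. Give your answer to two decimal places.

32.88 ft

Two edge vectors: Well A→Well B = (-241, 681, 85.8), Well A→Well C = (260, -12, -132.8).
Normal n = (Well A→Well B) × (Well A→Well C) = (-89407.2, -9696.8, -174168).
So ∂z/∂x = −n_x/n_z = −0.51334 and ∂z/∂y = −n_y/n_z = −0.05567.
|∇z| = √(a²+b²) = 0.51635, so dip δ = arctan(0.51635) = 27.31°.
True thickness = vertical thickness × cos δ = 37 × cos 27.31° = 32.88 ft.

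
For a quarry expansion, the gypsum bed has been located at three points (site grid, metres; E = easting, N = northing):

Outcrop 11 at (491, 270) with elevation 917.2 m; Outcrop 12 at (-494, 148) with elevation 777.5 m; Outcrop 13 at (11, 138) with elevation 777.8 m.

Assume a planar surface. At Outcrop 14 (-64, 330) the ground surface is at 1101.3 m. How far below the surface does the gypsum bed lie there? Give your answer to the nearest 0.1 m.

Let the plane be z = a·E + b·N + c.
Outcrop 12−Outcrop 11: −985a − 122b = −139.7;  Outcrop 13−Outcrop 11: −480a − 132b = −139.4.
Solving gives a = 0.02006, b = 0.98311.
Then c = 917.2 − a·491 − b·270 = 641.91.
At (-64, 330): z_contact = −1.28 + 324.43 + 641.91 = 965.05 m.
Depth below ground = 1101.3 − 965.05 = 136.2 m.

136.2 m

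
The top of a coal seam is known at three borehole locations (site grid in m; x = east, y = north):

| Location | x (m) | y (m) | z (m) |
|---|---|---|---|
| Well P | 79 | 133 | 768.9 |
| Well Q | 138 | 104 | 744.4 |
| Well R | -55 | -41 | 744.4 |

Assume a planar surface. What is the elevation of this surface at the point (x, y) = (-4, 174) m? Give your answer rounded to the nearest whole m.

803 m

Let the plane be z = a·x + b·y + c.
Well Q−Well P: 59a − 29b = −24.5;  Well R−Well P: −134a − 174b = −24.5.
Solving gives a = −0.25102, b = 0.33412.
Then c = 768.9 − a·79 − b·133 = 744.29.
At (-4, 174): z = 1.0 + 58.1 + 744.29 = 803.4 m.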